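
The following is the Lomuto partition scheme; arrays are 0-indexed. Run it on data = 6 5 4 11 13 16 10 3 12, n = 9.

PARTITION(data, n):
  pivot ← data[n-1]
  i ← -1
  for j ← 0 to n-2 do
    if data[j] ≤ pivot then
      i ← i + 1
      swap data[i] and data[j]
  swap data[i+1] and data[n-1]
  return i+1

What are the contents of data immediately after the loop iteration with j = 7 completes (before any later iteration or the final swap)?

6 5 4 11 10 3 13 16 12

pivot = data[8] = 12; i = -1
j=0: data[0]=6 ≤ 12 → i=0, swap data[0],data[0] (no change) → 6 5 4 11 13 16 10 3 12
j=1: data[1]=5 ≤ 12 → i=1, swap data[1],data[1] (no change) → 6 5 4 11 13 16 10 3 12
j=2: data[2]=4 ≤ 12 → i=2, swap data[2],data[2] (no change) → 6 5 4 11 13 16 10 3 12
j=3: data[3]=11 ≤ 12 → i=3, swap data[3],data[3] (no change) → 6 5 4 11 13 16 10 3 12
j=4: data[4]=13 > 12 → no swap
j=5: data[5]=16 > 12 → no swap
j=6: data[6]=10 ≤ 12 → i=4, swap data[4],data[6] → 6 5 4 11 10 16 13 3 12
j=7: data[7]=3 ≤ 12 → i=5, swap data[5],data[7] → 6 5 4 11 10 3 13 16 12
(after j=7) data = 6 5 4 11 10 3 13 16 12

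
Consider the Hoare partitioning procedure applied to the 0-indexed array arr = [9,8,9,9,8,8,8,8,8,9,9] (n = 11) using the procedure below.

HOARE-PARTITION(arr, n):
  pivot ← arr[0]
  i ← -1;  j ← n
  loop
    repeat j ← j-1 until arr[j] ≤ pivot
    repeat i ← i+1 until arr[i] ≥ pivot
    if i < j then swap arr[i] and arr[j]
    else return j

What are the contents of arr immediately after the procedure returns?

pivot = arr[0] = 9; i = -1, j = 11
j→10 (arr[10]=9≤9), i→0 (arr[0]=9≥9); i<j, swap → [9,8,9,9,8,8,8,8,8,9,9]
j→9 (arr[9]=9≤9), i→2 (arr[2]=9≥9); i<j, swap → [9,8,9,9,8,8,8,8,8,9,9]
j→8 (arr[8]=8≤9), i→3 (arr[3]=9≥9); i<j, swap → [9,8,9,8,8,8,8,8,9,9,9]
j→7, i→8; i≥j, return j=7. arr = [9,8,9,8,8,8,8,8,9,9,9]

[9,8,9,8,8,8,8,8,9,9,9]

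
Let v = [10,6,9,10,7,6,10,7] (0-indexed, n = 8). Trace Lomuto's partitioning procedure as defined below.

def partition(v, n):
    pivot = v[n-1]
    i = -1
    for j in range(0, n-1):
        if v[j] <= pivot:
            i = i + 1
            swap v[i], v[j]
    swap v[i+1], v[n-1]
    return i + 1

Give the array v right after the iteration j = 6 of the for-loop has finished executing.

pivot=7, i=-1
j=0: 10>7, skip
j=1: 6≤7, i=0, swap(0,1) ⇒ [6,10,9,10,7,6,10,7]
j=2: 9>7, skip
j=3: 10>7, skip
j=4: 7≤7, i=1, swap(1,4) ⇒ [6,7,9,10,10,6,10,7]
j=5: 6≤7, i=2, swap(2,5) ⇒ [6,7,6,10,10,9,10,7]
j=6: 10>7, skip
(after j=6) v = [6,7,6,10,10,9,10,7]

[6,7,6,10,10,9,10,7]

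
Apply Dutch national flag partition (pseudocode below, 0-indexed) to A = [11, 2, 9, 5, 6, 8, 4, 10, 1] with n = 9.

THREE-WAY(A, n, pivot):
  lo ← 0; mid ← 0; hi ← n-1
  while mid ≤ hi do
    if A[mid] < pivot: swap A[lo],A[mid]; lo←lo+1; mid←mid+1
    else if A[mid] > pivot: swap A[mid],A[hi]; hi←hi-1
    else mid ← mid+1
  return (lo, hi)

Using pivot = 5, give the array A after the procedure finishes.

lo=0 mid=0 hi=8
11>5: swap(0,8), hi=7 ⇒ [1, 2, 9, 5, 6, 8, 4, 10, 11]
1<5: swap(0,0), lo=1 mid=1 ⇒ [1, 2, 9, 5, 6, 8, 4, 10, 11]
2<5: swap(1,1), lo=2 mid=2 ⇒ [1, 2, 9, 5, 6, 8, 4, 10, 11]
9>5: swap(2,7), hi=6 ⇒ [1, 2, 10, 5, 6, 8, 4, 9, 11]
10>5: swap(2,6), hi=5 ⇒ [1, 2, 4, 5, 6, 8, 10, 9, 11]
4<5: swap(2,2), lo=3 mid=3 ⇒ [1, 2, 4, 5, 6, 8, 10, 9, 11]
5=5: mid=4
6>5: swap(4,5), hi=4 ⇒ [1, 2, 4, 5, 8, 6, 10, 9, 11]
8>5: swap(4,4), hi=3 ⇒ [1, 2, 4, 5, 8, 6, 10, 9, 11]
done. lo=3 hi=3; A=[1, 2, 4, 5, 8, 6, 10, 9, 11]

[1, 2, 4, 5, 8, 6, 10, 9, 11]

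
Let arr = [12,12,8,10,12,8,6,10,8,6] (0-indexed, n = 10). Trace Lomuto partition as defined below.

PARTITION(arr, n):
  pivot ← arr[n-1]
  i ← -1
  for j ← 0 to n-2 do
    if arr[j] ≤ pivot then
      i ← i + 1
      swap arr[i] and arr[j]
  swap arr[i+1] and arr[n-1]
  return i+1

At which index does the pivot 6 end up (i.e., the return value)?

pivot=6, i=-1
j=0: 12>6, skip
j=1: 12>6, skip
j=2: 8>6, skip
j=3: 10>6, skip
j=4: 12>6, skip
j=5: 8>6, skip
j=6: 6≤6, i=0, swap(0,6) ⇒ [6,12,8,10,12,8,12,10,8,6]
j=7: 10>6, skip
j=8: 8>6, skip
swap(1,9) ⇒ [6,6,8,10,12,8,12,10,8,12]; return 1

1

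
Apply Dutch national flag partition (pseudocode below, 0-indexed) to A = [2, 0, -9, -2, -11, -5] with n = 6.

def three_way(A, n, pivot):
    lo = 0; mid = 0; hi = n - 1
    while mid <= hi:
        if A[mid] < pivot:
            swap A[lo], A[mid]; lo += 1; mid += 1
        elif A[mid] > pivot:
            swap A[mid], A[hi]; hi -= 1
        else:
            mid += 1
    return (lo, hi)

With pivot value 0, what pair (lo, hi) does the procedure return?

(4, 4)

lo=0 mid=0 hi=5
2>0: swap(0,5), hi=4 ⇒ [-5, 0, -9, -2, -11, 2]
-5<0: swap(0,0), lo=1 mid=1 ⇒ [-5, 0, -9, -2, -11, 2]
0=0: mid=2
-9<0: swap(1,2), lo=2 mid=3 ⇒ [-5, -9, 0, -2, -11, 2]
-2<0: swap(2,3), lo=3 mid=4 ⇒ [-5, -9, -2, 0, -11, 2]
-11<0: swap(3,4), lo=4 mid=5 ⇒ [-5, -9, -2, -11, 0, 2]
done. lo=4 hi=4; A=[-5, -9, -2, -11, 0, 2]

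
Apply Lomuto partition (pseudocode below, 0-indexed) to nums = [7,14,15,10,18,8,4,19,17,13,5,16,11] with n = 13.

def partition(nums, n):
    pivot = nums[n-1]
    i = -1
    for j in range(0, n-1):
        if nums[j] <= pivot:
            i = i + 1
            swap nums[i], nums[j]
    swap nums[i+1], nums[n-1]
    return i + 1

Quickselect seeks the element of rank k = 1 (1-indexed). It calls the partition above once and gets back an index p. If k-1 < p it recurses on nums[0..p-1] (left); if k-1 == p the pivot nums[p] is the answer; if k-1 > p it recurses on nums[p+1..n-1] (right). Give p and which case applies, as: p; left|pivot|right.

5; left

pivot = nums[12] = 11; i = -1
j=0: nums[0]=7 ≤ 11 → i=0, swap nums[0],nums[0] (no change) → [7,14,15,10,18,8,4,19,17,13,5,16,11]
j=1: nums[1]=14 > 11 → no swap
j=2: nums[2]=15 > 11 → no swap
j=3: nums[3]=10 ≤ 11 → i=1, swap nums[1],nums[3] → [7,10,15,14,18,8,4,19,17,13,5,16,11]
j=4: nums[4]=18 > 11 → no swap
j=5: nums[5]=8 ≤ 11 → i=2, swap nums[2],nums[5] → [7,10,8,14,18,15,4,19,17,13,5,16,11]
j=6: nums[6]=4 ≤ 11 → i=3, swap nums[3],nums[6] → [7,10,8,4,18,15,14,19,17,13,5,16,11]
j=7: nums[7]=19 > 11 → no swap
j=8: nums[8]=17 > 11 → no swap
j=9: nums[9]=13 > 11 → no swap
j=10: nums[10]=5 ≤ 11 → i=4, swap nums[4],nums[10] → [7,10,8,4,5,15,14,19,17,13,18,16,11]
j=11: nums[11]=16 > 11 → no swap
final swap nums[5],nums[12] → [7,10,8,4,5,11,14,19,17,13,18,16,15]; return 5
p = 5; k-1 = 0 < 5 ⇒ left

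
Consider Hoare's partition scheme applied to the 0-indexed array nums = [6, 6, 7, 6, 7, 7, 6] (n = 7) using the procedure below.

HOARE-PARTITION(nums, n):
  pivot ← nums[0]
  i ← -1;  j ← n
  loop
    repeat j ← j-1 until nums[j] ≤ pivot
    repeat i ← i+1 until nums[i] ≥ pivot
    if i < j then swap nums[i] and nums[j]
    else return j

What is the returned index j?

1

pivot = nums[0] = 6; i = -1, j = 7
j→6 (nums[6]=6≤6), i→0 (nums[0]=6≥6); i<j, swap → [6, 6, 7, 6, 7, 7, 6]
j→3 (nums[3]=6≤6), i→1 (nums[1]=6≥6); i<j, swap → [6, 6, 7, 6, 7, 7, 6]
j→1, i→2; i≥j, return j=1. nums = [6, 6, 7, 6, 7, 7, 6]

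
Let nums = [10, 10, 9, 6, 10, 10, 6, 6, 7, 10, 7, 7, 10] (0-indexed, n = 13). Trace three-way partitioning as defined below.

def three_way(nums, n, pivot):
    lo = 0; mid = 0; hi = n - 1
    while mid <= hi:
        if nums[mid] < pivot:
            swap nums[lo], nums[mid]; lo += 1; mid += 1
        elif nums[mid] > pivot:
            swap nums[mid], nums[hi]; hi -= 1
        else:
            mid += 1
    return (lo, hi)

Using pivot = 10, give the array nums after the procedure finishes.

pivot = 10; lo=0, mid=0, hi=12
nums[mid]=10=10: mid=1
nums[mid]=10=10: mid=2
nums[mid]=9<10: swap nums[0],nums[2]; lo=1,mid=3 → [9, 10, 10, 6, 10, 10, 6, 6, 7, 10, 7, 7, 10]
nums[mid]=6<10: swap nums[1],nums[3]; lo=2,mid=4 → [9, 6, 10, 10, 10, 10, 6, 6, 7, 10, 7, 7, 10]
nums[mid]=10=10: mid=5
nums[mid]=10=10: mid=6
nums[mid]=6<10: swap nums[2],nums[6]; lo=3,mid=7 → [9, 6, 6, 10, 10, 10, 10, 6, 7, 10, 7, 7, 10]
nums[mid]=6<10: swap nums[3],nums[7]; lo=4,mid=8 → [9, 6, 6, 6, 10, 10, 10, 10, 7, 10, 7, 7, 10]
nums[mid]=7<10: swap nums[4],nums[8]; lo=5,mid=9 → [9, 6, 6, 6, 7, 10, 10, 10, 10, 10, 7, 7, 10]
nums[mid]=10=10: mid=10
nums[mid]=7<10: swap nums[5],nums[10]; lo=6,mid=11 → [9, 6, 6, 6, 7, 7, 10, 10, 10, 10, 10, 7, 10]
nums[mid]=7<10: swap nums[6],nums[11]; lo=7,mid=12 → [9, 6, 6, 6, 7, 7, 7, 10, 10, 10, 10, 10, 10]
nums[mid]=10=10: mid=13
end: lo=7, hi=12; nums = [9, 6, 6, 6, 7, 7, 7, 10, 10, 10, 10, 10, 10]

[9, 6, 6, 6, 7, 7, 7, 10, 10, 10, 10, 10, 10]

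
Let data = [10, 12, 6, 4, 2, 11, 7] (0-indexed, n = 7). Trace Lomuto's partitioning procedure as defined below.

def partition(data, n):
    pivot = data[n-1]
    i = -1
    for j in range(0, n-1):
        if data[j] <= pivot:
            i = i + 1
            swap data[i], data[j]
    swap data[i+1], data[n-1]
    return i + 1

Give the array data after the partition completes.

pivot = data[6] = 7; i = -1
j=0: data[0]=10 > 7 → no swap
j=1: data[1]=12 > 7 → no swap
j=2: data[2]=6 ≤ 7 → i=0, swap data[0],data[2] → [6, 12, 10, 4, 2, 11, 7]
j=3: data[3]=4 ≤ 7 → i=1, swap data[1],data[3] → [6, 4, 10, 12, 2, 11, 7]
j=4: data[4]=2 ≤ 7 → i=2, swap data[2],data[4] → [6, 4, 2, 12, 10, 11, 7]
j=5: data[5]=11 > 7 → no swap
final swap data[3],data[6] → [6, 4, 2, 7, 10, 11, 12]; return 3

[6, 4, 2, 7, 10, 11, 12]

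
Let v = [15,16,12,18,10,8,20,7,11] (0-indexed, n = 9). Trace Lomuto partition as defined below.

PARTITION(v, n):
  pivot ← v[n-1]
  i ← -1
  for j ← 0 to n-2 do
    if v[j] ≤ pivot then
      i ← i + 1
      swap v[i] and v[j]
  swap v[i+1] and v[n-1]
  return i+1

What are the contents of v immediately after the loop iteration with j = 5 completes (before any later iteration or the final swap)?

pivot = v[8] = 11; i = -1
j=0: v[0]=15 > 11 → no swap
j=1: v[1]=16 > 11 → no swap
j=2: v[2]=12 > 11 → no swap
j=3: v[3]=18 > 11 → no swap
j=4: v[4]=10 ≤ 11 → i=0, swap v[0],v[4] → [10,16,12,18,15,8,20,7,11]
j=5: v[5]=8 ≤ 11 → i=1, swap v[1],v[5] → [10,8,12,18,15,16,20,7,11]
(after j=5) v = [10,8,12,18,15,16,20,7,11]

[10,8,12,18,15,16,20,7,11]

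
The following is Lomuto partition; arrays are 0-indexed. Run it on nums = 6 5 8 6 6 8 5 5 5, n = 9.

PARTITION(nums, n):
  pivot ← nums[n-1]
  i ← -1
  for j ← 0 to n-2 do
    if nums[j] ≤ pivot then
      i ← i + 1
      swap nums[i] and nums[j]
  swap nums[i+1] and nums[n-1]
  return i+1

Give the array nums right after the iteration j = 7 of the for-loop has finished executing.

pivot = nums[8] = 5; i = -1
j=0: nums[0]=6 > 5 → no swap
j=1: nums[1]=5 ≤ 5 → i=0, swap nums[0],nums[1] → 5 6 8 6 6 8 5 5 5
j=2: nums[2]=8 > 5 → no swap
j=3: nums[3]=6 > 5 → no swap
j=4: nums[4]=6 > 5 → no swap
j=5: nums[5]=8 > 5 → no swap
j=6: nums[6]=5 ≤ 5 → i=1, swap nums[1],nums[6] → 5 5 8 6 6 8 6 5 5
j=7: nums[7]=5 ≤ 5 → i=2, swap nums[2],nums[7] → 5 5 5 6 6 8 6 8 5
(after j=7) nums = 5 5 5 6 6 8 6 8 5

5 5 5 6 6 8 6 8 5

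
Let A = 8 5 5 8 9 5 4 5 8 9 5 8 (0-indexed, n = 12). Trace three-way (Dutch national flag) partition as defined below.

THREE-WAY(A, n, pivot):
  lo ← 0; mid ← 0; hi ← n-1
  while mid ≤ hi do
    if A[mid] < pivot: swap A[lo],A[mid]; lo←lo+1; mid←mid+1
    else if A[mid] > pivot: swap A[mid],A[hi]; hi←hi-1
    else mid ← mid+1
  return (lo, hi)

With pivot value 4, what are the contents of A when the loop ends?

4 5 8 9 5 5 5 8 9 5 8 8

lo=0 mid=0 hi=11
8>4: swap(0,11), hi=10 ⇒ 8 5 5 8 9 5 4 5 8 9 5 8
8>4: swap(0,10), hi=9 ⇒ 5 5 5 8 9 5 4 5 8 9 8 8
5>4: swap(0,9), hi=8 ⇒ 9 5 5 8 9 5 4 5 8 5 8 8
9>4: swap(0,8), hi=7 ⇒ 8 5 5 8 9 5 4 5 9 5 8 8
8>4: swap(0,7), hi=6 ⇒ 5 5 5 8 9 5 4 8 9 5 8 8
5>4: swap(0,6), hi=5 ⇒ 4 5 5 8 9 5 5 8 9 5 8 8
4=4: mid=1
5>4: swap(1,5), hi=4 ⇒ 4 5 5 8 9 5 5 8 9 5 8 8
5>4: swap(1,4), hi=3 ⇒ 4 9 5 8 5 5 5 8 9 5 8 8
9>4: swap(1,3), hi=2 ⇒ 4 8 5 9 5 5 5 8 9 5 8 8
8>4: swap(1,2), hi=1 ⇒ 4 5 8 9 5 5 5 8 9 5 8 8
5>4: swap(1,1), hi=0 ⇒ 4 5 8 9 5 5 5 8 9 5 8 8
done. lo=0 hi=0; A=4 5 8 9 5 5 5 8 9 5 8 8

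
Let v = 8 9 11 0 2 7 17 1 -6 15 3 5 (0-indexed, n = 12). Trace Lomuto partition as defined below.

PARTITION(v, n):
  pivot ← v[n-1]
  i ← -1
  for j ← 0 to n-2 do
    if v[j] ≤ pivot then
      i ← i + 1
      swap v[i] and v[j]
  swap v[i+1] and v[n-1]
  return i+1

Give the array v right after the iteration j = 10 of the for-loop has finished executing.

pivot = v[11] = 5; i = -1
j=0: v[0]=8 > 5 → no swap
j=1: v[1]=9 > 5 → no swap
j=2: v[2]=11 > 5 → no swap
j=3: v[3]=0 ≤ 5 → i=0, swap v[0],v[3] → 0 9 11 8 2 7 17 1 -6 15 3 5
j=4: v[4]=2 ≤ 5 → i=1, swap v[1],v[4] → 0 2 11 8 9 7 17 1 -6 15 3 5
j=5: v[5]=7 > 5 → no swap
j=6: v[6]=17 > 5 → no swap
j=7: v[7]=1 ≤ 5 → i=2, swap v[2],v[7] → 0 2 1 8 9 7 17 11 -6 15 3 5
j=8: v[8]=-6 ≤ 5 → i=3, swap v[3],v[8] → 0 2 1 -6 9 7 17 11 8 15 3 5
j=9: v[9]=15 > 5 → no swap
j=10: v[10]=3 ≤ 5 → i=4, swap v[4],v[10] → 0 2 1 -6 3 7 17 11 8 15 9 5
(after j=10) v = 0 2 1 -6 3 7 17 11 8 15 9 5

0 2 1 -6 3 7 17 11 8 15 9 5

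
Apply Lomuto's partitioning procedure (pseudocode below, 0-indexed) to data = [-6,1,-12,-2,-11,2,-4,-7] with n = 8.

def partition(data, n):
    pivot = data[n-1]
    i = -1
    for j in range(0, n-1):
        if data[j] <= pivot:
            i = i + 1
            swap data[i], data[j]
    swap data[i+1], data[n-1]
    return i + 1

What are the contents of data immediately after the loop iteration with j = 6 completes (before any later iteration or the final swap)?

[-12,-11,-6,-2,1,2,-4,-7]

pivot=-7, i=-1
j=0: -6>-7, skip
j=1: 1>-7, skip
j=2: -12≤-7, i=0, swap(0,2) ⇒ [-12,1,-6,-2,-11,2,-4,-7]
j=3: -2>-7, skip
j=4: -11≤-7, i=1, swap(1,4) ⇒ [-12,-11,-6,-2,1,2,-4,-7]
j=5: 2>-7, skip
j=6: -4>-7, skip
(after j=6) data = [-12,-11,-6,-2,1,2,-4,-7]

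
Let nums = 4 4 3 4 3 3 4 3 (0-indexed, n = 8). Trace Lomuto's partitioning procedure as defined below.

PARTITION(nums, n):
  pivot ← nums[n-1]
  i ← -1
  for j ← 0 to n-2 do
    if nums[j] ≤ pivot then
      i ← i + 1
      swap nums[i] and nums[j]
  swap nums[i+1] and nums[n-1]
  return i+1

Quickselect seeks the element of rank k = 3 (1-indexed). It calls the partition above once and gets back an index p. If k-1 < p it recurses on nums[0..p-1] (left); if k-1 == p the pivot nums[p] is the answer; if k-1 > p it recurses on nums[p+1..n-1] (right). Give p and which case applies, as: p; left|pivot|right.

3; left

pivot = nums[7] = 3; i = -1
j=0: nums[0]=4 > 3 → no swap
j=1: nums[1]=4 > 3 → no swap
j=2: nums[2]=3 ≤ 3 → i=0, swap nums[0],nums[2] → 3 4 4 4 3 3 4 3
j=3: nums[3]=4 > 3 → no swap
j=4: nums[4]=3 ≤ 3 → i=1, swap nums[1],nums[4] → 3 3 4 4 4 3 4 3
j=5: nums[5]=3 ≤ 3 → i=2, swap nums[2],nums[5] → 3 3 3 4 4 4 4 3
j=6: nums[6]=4 > 3 → no swap
final swap nums[3],nums[7] → 3 3 3 3 4 4 4 4; return 3
p = 3; k-1 = 2 < 3 ⇒ left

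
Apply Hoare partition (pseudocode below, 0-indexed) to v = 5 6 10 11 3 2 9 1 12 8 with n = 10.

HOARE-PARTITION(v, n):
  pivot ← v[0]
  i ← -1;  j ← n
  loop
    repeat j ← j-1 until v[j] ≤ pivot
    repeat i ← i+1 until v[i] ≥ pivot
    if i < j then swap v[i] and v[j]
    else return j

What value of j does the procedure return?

2

pivot = v[0] = 5; i = -1, j = 10
j→7 (v[7]=1≤5), i→0 (v[0]=5≥5); i<j, swap → 1 6 10 11 3 2 9 5 12 8
j→5 (v[5]=2≤5), i→1 (v[1]=6≥5); i<j, swap → 1 2 10 11 3 6 9 5 12 8
j→4 (v[4]=3≤5), i→2 (v[2]=10≥5); i<j, swap → 1 2 3 11 10 6 9 5 12 8
j→2, i→3; i≥j, return j=2. v = 1 2 3 11 10 6 9 5 12 8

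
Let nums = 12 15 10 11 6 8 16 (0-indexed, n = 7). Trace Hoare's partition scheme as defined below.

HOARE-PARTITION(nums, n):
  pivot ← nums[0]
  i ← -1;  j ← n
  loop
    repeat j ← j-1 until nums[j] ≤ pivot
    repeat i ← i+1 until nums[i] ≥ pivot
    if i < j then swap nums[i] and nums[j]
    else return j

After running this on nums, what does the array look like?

8 6 10 11 15 12 16

pivot=12
j stops at 5 (8), i stops at 0 (12); swap ⇒ 8 15 10 11 6 12 16
j stops at 4 (6), i stops at 1 (15); swap ⇒ 8 6 10 11 15 12 16
j stops at 3, i stops at 4; i≥j ⇒ return 3. nums=8 6 10 11 15 12 16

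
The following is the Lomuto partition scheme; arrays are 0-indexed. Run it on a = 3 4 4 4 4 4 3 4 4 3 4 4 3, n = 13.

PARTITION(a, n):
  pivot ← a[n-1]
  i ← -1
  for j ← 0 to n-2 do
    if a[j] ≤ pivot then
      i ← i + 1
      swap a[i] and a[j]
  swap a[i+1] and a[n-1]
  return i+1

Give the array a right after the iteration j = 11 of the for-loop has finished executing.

pivot=3, i=-1
j=0: 3≤3, i=0, swap(0,0) ⇒ 3 4 4 4 4 4 3 4 4 3 4 4 3
j=1: 4>3, skip
j=2: 4>3, skip
j=3: 4>3, skip
j=4: 4>3, skip
j=5: 4>3, skip
j=6: 3≤3, i=1, swap(1,6) ⇒ 3 3 4 4 4 4 4 4 4 3 4 4 3
j=7: 4>3, skip
j=8: 4>3, skip
j=9: 3≤3, i=2, swap(2,9) ⇒ 3 3 3 4 4 4 4 4 4 4 4 4 3
j=10: 4>3, skip
j=11: 4>3, skip
(after j=11) a = 3 3 3 4 4 4 4 4 4 4 4 4 3

3 3 3 4 4 4 4 4 4 4 4 4 3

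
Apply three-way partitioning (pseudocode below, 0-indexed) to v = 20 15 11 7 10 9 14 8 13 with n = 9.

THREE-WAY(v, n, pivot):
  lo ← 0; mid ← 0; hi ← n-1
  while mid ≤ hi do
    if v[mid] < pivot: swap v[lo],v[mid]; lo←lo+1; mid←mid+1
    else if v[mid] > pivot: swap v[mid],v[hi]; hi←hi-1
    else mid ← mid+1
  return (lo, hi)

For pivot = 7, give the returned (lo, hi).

lo=0 mid=0 hi=8
20>7: swap(0,8), hi=7 ⇒ 13 15 11 7 10 9 14 8 20
13>7: swap(0,7), hi=6 ⇒ 8 15 11 7 10 9 14 13 20
8>7: swap(0,6), hi=5 ⇒ 14 15 11 7 10 9 8 13 20
14>7: swap(0,5), hi=4 ⇒ 9 15 11 7 10 14 8 13 20
9>7: swap(0,4), hi=3 ⇒ 10 15 11 7 9 14 8 13 20
10>7: swap(0,3), hi=2 ⇒ 7 15 11 10 9 14 8 13 20
7=7: mid=1
15>7: swap(1,2), hi=1 ⇒ 7 11 15 10 9 14 8 13 20
11>7: swap(1,1), hi=0 ⇒ 7 11 15 10 9 14 8 13 20
done. lo=0 hi=0; v=7 11 15 10 9 14 8 13 20

(0, 0)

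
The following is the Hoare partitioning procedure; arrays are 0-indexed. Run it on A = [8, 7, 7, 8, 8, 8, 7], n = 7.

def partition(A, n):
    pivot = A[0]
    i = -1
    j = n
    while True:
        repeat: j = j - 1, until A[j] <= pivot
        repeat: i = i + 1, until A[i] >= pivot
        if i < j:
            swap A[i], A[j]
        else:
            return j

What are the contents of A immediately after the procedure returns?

[7, 7, 7, 8, 8, 8, 8]

pivot=8
j stops at 6 (7), i stops at 0 (8); swap ⇒ [7, 7, 7, 8, 8, 8, 8]
j stops at 5 (8), i stops at 3 (8); swap ⇒ [7, 7, 7, 8, 8, 8, 8]
j stops at 4, i stops at 4; i≥j ⇒ return 4. A=[7, 7, 7, 8, 8, 8, 8]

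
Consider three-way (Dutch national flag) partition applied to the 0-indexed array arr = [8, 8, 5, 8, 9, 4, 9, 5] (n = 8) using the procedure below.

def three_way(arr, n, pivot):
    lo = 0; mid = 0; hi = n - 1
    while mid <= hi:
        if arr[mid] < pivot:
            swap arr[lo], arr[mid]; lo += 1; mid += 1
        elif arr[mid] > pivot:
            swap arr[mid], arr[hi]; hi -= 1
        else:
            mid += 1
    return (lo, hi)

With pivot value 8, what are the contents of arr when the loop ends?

[5, 5, 4, 8, 8, 8, 9, 9]

pivot = 8; lo=0, mid=0, hi=7
arr[mid]=8=8: mid=1
arr[mid]=8=8: mid=2
arr[mid]=5<8: swap arr[0],arr[2]; lo=1,mid=3 → [5, 8, 8, 8, 9, 4, 9, 5]
arr[mid]=8=8: mid=4
arr[mid]=9>8: swap arr[4],arr[7]; hi=6 → [5, 8, 8, 8, 5, 4, 9, 9]
arr[mid]=5<8: swap arr[1],arr[4]; lo=2,mid=5 → [5, 5, 8, 8, 8, 4, 9, 9]
arr[mid]=4<8: swap arr[2],arr[5]; lo=3,mid=6 → [5, 5, 4, 8, 8, 8, 9, 9]
arr[mid]=9>8: swap arr[6],arr[6]; hi=5 → [5, 5, 4, 8, 8, 8, 9, 9]
end: lo=3, hi=5; arr = [5, 5, 4, 8, 8, 8, 9, 9]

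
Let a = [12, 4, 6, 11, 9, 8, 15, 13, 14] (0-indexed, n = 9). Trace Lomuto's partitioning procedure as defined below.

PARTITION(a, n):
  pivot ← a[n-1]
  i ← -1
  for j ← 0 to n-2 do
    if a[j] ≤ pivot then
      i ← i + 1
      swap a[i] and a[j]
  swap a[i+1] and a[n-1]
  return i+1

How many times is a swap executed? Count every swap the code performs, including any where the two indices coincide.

pivot=14, i=-1
j=0: 12≤14, i=0, swap(0,0) ⇒ [12, 4, 6, 11, 9, 8, 15, 13, 14]
j=1: 4≤14, i=1, swap(1,1) ⇒ [12, 4, 6, 11, 9, 8, 15, 13, 14]
j=2: 6≤14, i=2, swap(2,2) ⇒ [12, 4, 6, 11, 9, 8, 15, 13, 14]
j=3: 11≤14, i=3, swap(3,3) ⇒ [12, 4, 6, 11, 9, 8, 15, 13, 14]
j=4: 9≤14, i=4, swap(4,4) ⇒ [12, 4, 6, 11, 9, 8, 15, 13, 14]
j=5: 8≤14, i=5, swap(5,5) ⇒ [12, 4, 6, 11, 9, 8, 15, 13, 14]
j=6: 15>14, skip
j=7: 13≤14, i=6, swap(6,7) ⇒ [12, 4, 6, 11, 9, 8, 13, 15, 14]
swap(7,8) ⇒ [12, 4, 6, 11, 9, 8, 13, 14, 15]; return 7

8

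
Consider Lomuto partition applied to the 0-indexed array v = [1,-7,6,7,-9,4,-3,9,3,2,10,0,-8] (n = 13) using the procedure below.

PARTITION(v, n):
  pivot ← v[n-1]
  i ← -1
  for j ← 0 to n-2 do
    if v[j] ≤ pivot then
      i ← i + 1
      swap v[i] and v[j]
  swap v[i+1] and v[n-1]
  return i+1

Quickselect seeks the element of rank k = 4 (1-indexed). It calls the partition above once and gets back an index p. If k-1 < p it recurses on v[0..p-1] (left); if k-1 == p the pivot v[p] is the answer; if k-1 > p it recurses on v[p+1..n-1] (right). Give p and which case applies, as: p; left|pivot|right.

1; right

pivot=-8, i=-1
j=0: 1>-8, skip
j=1: -7>-8, skip
j=2: 6>-8, skip
j=3: 7>-8, skip
j=4: -9≤-8, i=0, swap(0,4) ⇒ [-9,-7,6,7,1,4,-3,9,3,2,10,0,-8]
j=5: 4>-8, skip
j=6: -3>-8, skip
j=7: 9>-8, skip
j=8: 3>-8, skip
j=9: 2>-8, skip
j=10: 10>-8, skip
j=11: 0>-8, skip
swap(1,12) ⇒ [-9,-8,6,7,1,4,-3,9,3,2,10,0,-7]; return 1
p = 1; k-1 = 3 > 1 ⇒ right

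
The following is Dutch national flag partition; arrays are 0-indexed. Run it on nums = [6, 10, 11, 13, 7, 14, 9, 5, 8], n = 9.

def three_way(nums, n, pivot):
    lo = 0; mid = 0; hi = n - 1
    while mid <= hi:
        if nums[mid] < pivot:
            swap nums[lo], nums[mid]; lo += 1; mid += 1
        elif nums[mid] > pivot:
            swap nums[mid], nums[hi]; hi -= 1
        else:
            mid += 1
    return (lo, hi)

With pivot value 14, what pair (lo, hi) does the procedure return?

(8, 8)

lo=0 mid=0 hi=8
6<14: swap(0,0), lo=1 mid=1 ⇒ [6, 10, 11, 13, 7, 14, 9, 5, 8]
10<14: swap(1,1), lo=2 mid=2 ⇒ [6, 10, 11, 13, 7, 14, 9, 5, 8]
11<14: swap(2,2), lo=3 mid=3 ⇒ [6, 10, 11, 13, 7, 14, 9, 5, 8]
13<14: swap(3,3), lo=4 mid=4 ⇒ [6, 10, 11, 13, 7, 14, 9, 5, 8]
7<14: swap(4,4), lo=5 mid=5 ⇒ [6, 10, 11, 13, 7, 14, 9, 5, 8]
14=14: mid=6
9<14: swap(5,6), lo=6 mid=7 ⇒ [6, 10, 11, 13, 7, 9, 14, 5, 8]
5<14: swap(6,7), lo=7 mid=8 ⇒ [6, 10, 11, 13, 7, 9, 5, 14, 8]
8<14: swap(7,8), lo=8 mid=9 ⇒ [6, 10, 11, 13, 7, 9, 5, 8, 14]
done. lo=8 hi=8; nums=[6, 10, 11, 13, 7, 9, 5, 8, 14]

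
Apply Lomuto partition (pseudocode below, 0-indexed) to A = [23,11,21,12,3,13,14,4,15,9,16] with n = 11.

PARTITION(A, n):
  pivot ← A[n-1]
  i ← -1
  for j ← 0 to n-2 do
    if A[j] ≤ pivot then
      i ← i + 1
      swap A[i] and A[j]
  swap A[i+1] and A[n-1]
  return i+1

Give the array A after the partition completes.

pivot = A[10] = 16; i = -1
j=0: A[0]=23 > 16 → no swap
j=1: A[1]=11 ≤ 16 → i=0, swap A[0],A[1] → [11,23,21,12,3,13,14,4,15,9,16]
j=2: A[2]=21 > 16 → no swap
j=3: A[3]=12 ≤ 16 → i=1, swap A[1],A[3] → [11,12,21,23,3,13,14,4,15,9,16]
j=4: A[4]=3 ≤ 16 → i=2, swap A[2],A[4] → [11,12,3,23,21,13,14,4,15,9,16]
j=5: A[5]=13 ≤ 16 → i=3, swap A[3],A[5] → [11,12,3,13,21,23,14,4,15,9,16]
j=6: A[6]=14 ≤ 16 → i=4, swap A[4],A[6] → [11,12,3,13,14,23,21,4,15,9,16]
j=7: A[7]=4 ≤ 16 → i=5, swap A[5],A[7] → [11,12,3,13,14,4,21,23,15,9,16]
j=8: A[8]=15 ≤ 16 → i=6, swap A[6],A[8] → [11,12,3,13,14,4,15,23,21,9,16]
j=9: A[9]=9 ≤ 16 → i=7, swap A[7],A[9] → [11,12,3,13,14,4,15,9,21,23,16]
final swap A[8],A[10] → [11,12,3,13,14,4,15,9,16,23,21]; return 8

[11,12,3,13,14,4,15,9,16,23,21]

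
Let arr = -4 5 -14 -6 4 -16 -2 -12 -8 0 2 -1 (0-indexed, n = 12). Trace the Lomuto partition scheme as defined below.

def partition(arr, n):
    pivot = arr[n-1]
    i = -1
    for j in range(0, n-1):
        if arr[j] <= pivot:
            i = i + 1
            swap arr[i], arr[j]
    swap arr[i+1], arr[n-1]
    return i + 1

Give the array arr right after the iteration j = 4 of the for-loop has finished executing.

-4 -14 -6 5 4 -16 -2 -12 -8 0 2 -1

pivot=-1, i=-1
j=0: -4≤-1, i=0, swap(0,0) ⇒ -4 5 -14 -6 4 -16 -2 -12 -8 0 2 -1
j=1: 5>-1, skip
j=2: -14≤-1, i=1, swap(1,2) ⇒ -4 -14 5 -6 4 -16 -2 -12 -8 0 2 -1
j=3: -6≤-1, i=2, swap(2,3) ⇒ -4 -14 -6 5 4 -16 -2 -12 -8 0 2 -1
j=4: 4>-1, skip
(after j=4) arr = -4 -14 -6 5 4 -16 -2 -12 -8 0 2 -1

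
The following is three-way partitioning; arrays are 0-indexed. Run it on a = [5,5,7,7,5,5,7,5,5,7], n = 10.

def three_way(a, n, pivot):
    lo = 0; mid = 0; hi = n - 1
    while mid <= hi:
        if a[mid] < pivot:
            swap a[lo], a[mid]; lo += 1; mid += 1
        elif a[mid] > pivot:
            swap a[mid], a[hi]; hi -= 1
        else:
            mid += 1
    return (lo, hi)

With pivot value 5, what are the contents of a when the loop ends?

[5,5,5,5,5,5,7,7,7,7]

lo=0 mid=0 hi=9
5=5: mid=1
5=5: mid=2
7>5: swap(2,9), hi=8 ⇒ [5,5,7,7,5,5,7,5,5,7]
7>5: swap(2,8), hi=7 ⇒ [5,5,5,7,5,5,7,5,7,7]
5=5: mid=3
7>5: swap(3,7), hi=6 ⇒ [5,5,5,5,5,5,7,7,7,7]
5=5: mid=4
5=5: mid=5
5=5: mid=6
7>5: swap(6,6), hi=5 ⇒ [5,5,5,5,5,5,7,7,7,7]
done. lo=0 hi=5; a=[5,5,5,5,5,5,7,7,7,7]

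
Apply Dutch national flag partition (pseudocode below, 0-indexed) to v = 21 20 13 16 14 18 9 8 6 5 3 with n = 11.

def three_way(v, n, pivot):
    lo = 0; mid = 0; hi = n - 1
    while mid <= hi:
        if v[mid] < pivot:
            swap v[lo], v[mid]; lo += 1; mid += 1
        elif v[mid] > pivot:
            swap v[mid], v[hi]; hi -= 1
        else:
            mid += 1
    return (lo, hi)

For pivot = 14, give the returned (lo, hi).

lo=0 mid=0 hi=10
21>14: swap(0,10), hi=9 ⇒ 3 20 13 16 14 18 9 8 6 5 21
3<14: swap(0,0), lo=1 mid=1 ⇒ 3 20 13 16 14 18 9 8 6 5 21
20>14: swap(1,9), hi=8 ⇒ 3 5 13 16 14 18 9 8 6 20 21
5<14: swap(1,1), lo=2 mid=2 ⇒ 3 5 13 16 14 18 9 8 6 20 21
13<14: swap(2,2), lo=3 mid=3 ⇒ 3 5 13 16 14 18 9 8 6 20 21
16>14: swap(3,8), hi=7 ⇒ 3 5 13 6 14 18 9 8 16 20 21
6<14: swap(3,3), lo=4 mid=4 ⇒ 3 5 13 6 14 18 9 8 16 20 21
14=14: mid=5
18>14: swap(5,7), hi=6 ⇒ 3 5 13 6 14 8 9 18 16 20 21
8<14: swap(4,5), lo=5 mid=6 ⇒ 3 5 13 6 8 14 9 18 16 20 21
9<14: swap(5,6), lo=6 mid=7 ⇒ 3 5 13 6 8 9 14 18 16 20 21
done. lo=6 hi=6; v=3 5 13 6 8 9 14 18 16 20 21

(6, 6)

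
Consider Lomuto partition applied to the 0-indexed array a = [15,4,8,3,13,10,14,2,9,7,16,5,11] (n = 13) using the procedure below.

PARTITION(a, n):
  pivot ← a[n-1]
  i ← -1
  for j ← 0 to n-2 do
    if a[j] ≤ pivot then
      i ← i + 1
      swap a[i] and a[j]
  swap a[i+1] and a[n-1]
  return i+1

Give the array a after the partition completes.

pivot = a[12] = 11; i = -1
j=0: a[0]=15 > 11 → no swap
j=1: a[1]=4 ≤ 11 → i=0, swap a[0],a[1] → [4,15,8,3,13,10,14,2,9,7,16,5,11]
j=2: a[2]=8 ≤ 11 → i=1, swap a[1],a[2] → [4,8,15,3,13,10,14,2,9,7,16,5,11]
j=3: a[3]=3 ≤ 11 → i=2, swap a[2],a[3] → [4,8,3,15,13,10,14,2,9,7,16,5,11]
j=4: a[4]=13 > 11 → no swap
j=5: a[5]=10 ≤ 11 → i=3, swap a[3],a[5] → [4,8,3,10,13,15,14,2,9,7,16,5,11]
j=6: a[6]=14 > 11 → no swap
j=7: a[7]=2 ≤ 11 → i=4, swap a[4],a[7] → [4,8,3,10,2,15,14,13,9,7,16,5,11]
j=8: a[8]=9 ≤ 11 → i=5, swap a[5],a[8] → [4,8,3,10,2,9,14,13,15,7,16,5,11]
j=9: a[9]=7 ≤ 11 → i=6, swap a[6],a[9] → [4,8,3,10,2,9,7,13,15,14,16,5,11]
j=10: a[10]=16 > 11 → no swap
j=11: a[11]=5 ≤ 11 → i=7, swap a[7],a[11] → [4,8,3,10,2,9,7,5,15,14,16,13,11]
final swap a[8],a[12] → [4,8,3,10,2,9,7,5,11,14,16,13,15]; return 8

[4,8,3,10,2,9,7,5,11,14,16,13,15]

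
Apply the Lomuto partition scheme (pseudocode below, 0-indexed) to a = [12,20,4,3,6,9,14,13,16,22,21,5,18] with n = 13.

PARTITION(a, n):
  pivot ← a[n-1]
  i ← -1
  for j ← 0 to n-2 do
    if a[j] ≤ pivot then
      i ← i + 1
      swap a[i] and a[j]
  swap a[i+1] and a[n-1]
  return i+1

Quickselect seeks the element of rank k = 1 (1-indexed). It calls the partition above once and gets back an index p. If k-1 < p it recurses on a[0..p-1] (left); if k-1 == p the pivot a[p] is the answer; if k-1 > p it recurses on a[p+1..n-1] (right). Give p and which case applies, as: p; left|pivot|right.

pivot = a[12] = 18; i = -1
j=0: a[0]=12 ≤ 18 → i=0, swap a[0],a[0] (no change) → [12,20,4,3,6,9,14,13,16,22,21,5,18]
j=1: a[1]=20 > 18 → no swap
j=2: a[2]=4 ≤ 18 → i=1, swap a[1],a[2] → [12,4,20,3,6,9,14,13,16,22,21,5,18]
j=3: a[3]=3 ≤ 18 → i=2, swap a[2],a[3] → [12,4,3,20,6,9,14,13,16,22,21,5,18]
j=4: a[4]=6 ≤ 18 → i=3, swap a[3],a[4] → [12,4,3,6,20,9,14,13,16,22,21,5,18]
j=5: a[5]=9 ≤ 18 → i=4, swap a[4],a[5] → [12,4,3,6,9,20,14,13,16,22,21,5,18]
j=6: a[6]=14 ≤ 18 → i=5, swap a[5],a[6] → [12,4,3,6,9,14,20,13,16,22,21,5,18]
j=7: a[7]=13 ≤ 18 → i=6, swap a[6],a[7] → [12,4,3,6,9,14,13,20,16,22,21,5,18]
j=8: a[8]=16 ≤ 18 → i=7, swap a[7],a[8] → [12,4,3,6,9,14,13,16,20,22,21,5,18]
j=9: a[9]=22 > 18 → no swap
j=10: a[10]=21 > 18 → no swap
j=11: a[11]=5 ≤ 18 → i=8, swap a[8],a[11] → [12,4,3,6,9,14,13,16,5,22,21,20,18]
final swap a[9],a[12] → [12,4,3,6,9,14,13,16,5,18,21,20,22]; return 9
p = 9; k-1 = 0 < 9 ⇒ left

9; left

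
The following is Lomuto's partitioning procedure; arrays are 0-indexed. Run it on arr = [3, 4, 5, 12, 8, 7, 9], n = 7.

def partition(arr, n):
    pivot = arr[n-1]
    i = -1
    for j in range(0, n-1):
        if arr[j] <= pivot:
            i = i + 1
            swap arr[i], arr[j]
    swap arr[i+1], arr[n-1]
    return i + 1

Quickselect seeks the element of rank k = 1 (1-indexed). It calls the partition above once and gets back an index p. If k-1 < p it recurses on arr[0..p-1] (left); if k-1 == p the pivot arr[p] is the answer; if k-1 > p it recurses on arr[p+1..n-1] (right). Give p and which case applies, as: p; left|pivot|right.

pivot=9, i=-1
j=0: 3≤9, i=0, swap(0,0) ⇒ [3, 4, 5, 12, 8, 7, 9]
j=1: 4≤9, i=1, swap(1,1) ⇒ [3, 4, 5, 12, 8, 7, 9]
j=2: 5≤9, i=2, swap(2,2) ⇒ [3, 4, 5, 12, 8, 7, 9]
j=3: 12>9, skip
j=4: 8≤9, i=3, swap(3,4) ⇒ [3, 4, 5, 8, 12, 7, 9]
j=5: 7≤9, i=4, swap(4,5) ⇒ [3, 4, 5, 8, 7, 12, 9]
swap(5,6) ⇒ [3, 4, 5, 8, 7, 9, 12]; return 5
p = 5; k-1 = 0 < 5 ⇒ left

5; left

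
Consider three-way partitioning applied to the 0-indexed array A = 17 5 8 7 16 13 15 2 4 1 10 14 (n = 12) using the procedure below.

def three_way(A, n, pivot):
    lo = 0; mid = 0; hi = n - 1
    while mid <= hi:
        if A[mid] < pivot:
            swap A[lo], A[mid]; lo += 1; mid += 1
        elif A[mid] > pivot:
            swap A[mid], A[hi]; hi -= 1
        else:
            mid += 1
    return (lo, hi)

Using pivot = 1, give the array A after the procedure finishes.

pivot = 1; lo=0, mid=0, hi=11
A[mid]=17>1: swap A[0],A[11]; hi=10 → 14 5 8 7 16 13 15 2 4 1 10 17
A[mid]=14>1: swap A[0],A[10]; hi=9 → 10 5 8 7 16 13 15 2 4 1 14 17
A[mid]=10>1: swap A[0],A[9]; hi=8 → 1 5 8 7 16 13 15 2 4 10 14 17
A[mid]=1=1: mid=1
A[mid]=5>1: swap A[1],A[8]; hi=7 → 1 4 8 7 16 13 15 2 5 10 14 17
A[mid]=4>1: swap A[1],A[7]; hi=6 → 1 2 8 7 16 13 15 4 5 10 14 17
A[mid]=2>1: swap A[1],A[6]; hi=5 → 1 15 8 7 16 13 2 4 5 10 14 17
A[mid]=15>1: swap A[1],A[5]; hi=4 → 1 13 8 7 16 15 2 4 5 10 14 17
A[mid]=13>1: swap A[1],A[4]; hi=3 → 1 16 8 7 13 15 2 4 5 10 14 17
A[mid]=16>1: swap A[1],A[3]; hi=2 → 1 7 8 16 13 15 2 4 5 10 14 17
A[mid]=7>1: swap A[1],A[2]; hi=1 → 1 8 7 16 13 15 2 4 5 10 14 17
A[mid]=8>1: swap A[1],A[1]; hi=0 → 1 8 7 16 13 15 2 4 5 10 14 17
end: lo=0, hi=0; A = 1 8 7 16 13 15 2 4 5 10 14 17

1 8 7 16 13 15 2 4 5 10 14 17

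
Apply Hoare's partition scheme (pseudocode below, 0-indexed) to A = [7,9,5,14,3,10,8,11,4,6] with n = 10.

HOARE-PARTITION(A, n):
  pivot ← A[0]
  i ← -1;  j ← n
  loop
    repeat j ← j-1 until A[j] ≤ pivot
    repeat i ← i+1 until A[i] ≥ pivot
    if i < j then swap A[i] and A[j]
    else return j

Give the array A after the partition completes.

[6,4,5,3,14,10,8,11,9,7]

pivot = A[0] = 7; i = -1, j = 10
j→9 (A[9]=6≤7), i→0 (A[0]=7≥7); i<j, swap → [6,9,5,14,3,10,8,11,4,7]
j→8 (A[8]=4≤7), i→1 (A[1]=9≥7); i<j, swap → [6,4,5,14,3,10,8,11,9,7]
j→4 (A[4]=3≤7), i→3 (A[3]=14≥7); i<j, swap → [6,4,5,3,14,10,8,11,9,7]
j→3, i→4; i≥j, return j=3. A = [6,4,5,3,14,10,8,11,9,7]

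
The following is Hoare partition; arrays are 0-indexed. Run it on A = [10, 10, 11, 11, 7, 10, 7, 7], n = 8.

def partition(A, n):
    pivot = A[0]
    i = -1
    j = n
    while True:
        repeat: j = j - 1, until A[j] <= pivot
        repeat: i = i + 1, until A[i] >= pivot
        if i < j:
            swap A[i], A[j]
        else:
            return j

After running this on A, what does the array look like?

[7, 7, 10, 7, 11, 11, 10, 10]

pivot = A[0] = 10; i = -1, j = 8
j→7 (A[7]=7≤10), i→0 (A[0]=10≥10); i<j, swap → [7, 10, 11, 11, 7, 10, 7, 10]
j→6 (A[6]=7≤10), i→1 (A[1]=10≥10); i<j, swap → [7, 7, 11, 11, 7, 10, 10, 10]
j→5 (A[5]=10≤10), i→2 (A[2]=11≥10); i<j, swap → [7, 7, 10, 11, 7, 11, 10, 10]
j→4 (A[4]=7≤10), i→3 (A[3]=11≥10); i<j, swap → [7, 7, 10, 7, 11, 11, 10, 10]
j→3, i→4; i≥j, return j=3. A = [7, 7, 10, 7, 11, 11, 10, 10]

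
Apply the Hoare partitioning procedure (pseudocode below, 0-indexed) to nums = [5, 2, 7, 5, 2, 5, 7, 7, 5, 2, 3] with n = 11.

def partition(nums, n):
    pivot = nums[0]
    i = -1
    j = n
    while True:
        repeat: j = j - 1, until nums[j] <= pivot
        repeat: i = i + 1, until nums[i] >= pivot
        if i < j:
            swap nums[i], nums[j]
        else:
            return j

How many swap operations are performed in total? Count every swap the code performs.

pivot = nums[0] = 5; i = -1, j = 11
j→10 (nums[10]=3≤5), i→0 (nums[0]=5≥5); i<j, swap → [3, 2, 7, 5, 2, 5, 7, 7, 5, 2, 5]
j→9 (nums[9]=2≤5), i→2 (nums[2]=7≥5); i<j, swap → [3, 2, 2, 5, 2, 5, 7, 7, 5, 7, 5]
j→8 (nums[8]=5≤5), i→3 (nums[3]=5≥5); i<j, swap → [3, 2, 2, 5, 2, 5, 7, 7, 5, 7, 5]
j→5, i→5; i≥j, return j=5. nums = [3, 2, 2, 5, 2, 5, 7, 7, 5, 7, 5]

3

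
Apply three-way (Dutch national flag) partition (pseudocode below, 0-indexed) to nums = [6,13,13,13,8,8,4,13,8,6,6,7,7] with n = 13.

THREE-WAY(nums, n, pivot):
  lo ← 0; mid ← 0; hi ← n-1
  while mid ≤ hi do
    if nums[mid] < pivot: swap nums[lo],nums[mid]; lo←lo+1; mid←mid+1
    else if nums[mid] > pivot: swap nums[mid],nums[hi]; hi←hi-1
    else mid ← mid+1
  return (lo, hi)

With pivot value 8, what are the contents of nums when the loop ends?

[6,7,7,6,4,6,8,8,8,13,13,13,13]

pivot = 8; lo=0, mid=0, hi=12
nums[mid]=6<8: swap nums[0],nums[0]; lo=1,mid=1 → [6,13,13,13,8,8,4,13,8,6,6,7,7]
nums[mid]=13>8: swap nums[1],nums[12]; hi=11 → [6,7,13,13,8,8,4,13,8,6,6,7,13]
nums[mid]=7<8: swap nums[1],nums[1]; lo=2,mid=2 → [6,7,13,13,8,8,4,13,8,6,6,7,13]
nums[mid]=13>8: swap nums[2],nums[11]; hi=10 → [6,7,7,13,8,8,4,13,8,6,6,13,13]
nums[mid]=7<8: swap nums[2],nums[2]; lo=3,mid=3 → [6,7,7,13,8,8,4,13,8,6,6,13,13]
nums[mid]=13>8: swap nums[3],nums[10]; hi=9 → [6,7,7,6,8,8,4,13,8,6,13,13,13]
nums[mid]=6<8: swap nums[3],nums[3]; lo=4,mid=4 → [6,7,7,6,8,8,4,13,8,6,13,13,13]
nums[mid]=8=8: mid=5
nums[mid]=8=8: mid=6
nums[mid]=4<8: swap nums[4],nums[6]; lo=5,mid=7 → [6,7,7,6,4,8,8,13,8,6,13,13,13]
nums[mid]=13>8: swap nums[7],nums[9]; hi=8 → [6,7,7,6,4,8,8,6,8,13,13,13,13]
nums[mid]=6<8: swap nums[5],nums[7]; lo=6,mid=8 → [6,7,7,6,4,6,8,8,8,13,13,13,13]
nums[mid]=8=8: mid=9
end: lo=6, hi=8; nums = [6,7,7,6,4,6,8,8,8,13,13,13,13]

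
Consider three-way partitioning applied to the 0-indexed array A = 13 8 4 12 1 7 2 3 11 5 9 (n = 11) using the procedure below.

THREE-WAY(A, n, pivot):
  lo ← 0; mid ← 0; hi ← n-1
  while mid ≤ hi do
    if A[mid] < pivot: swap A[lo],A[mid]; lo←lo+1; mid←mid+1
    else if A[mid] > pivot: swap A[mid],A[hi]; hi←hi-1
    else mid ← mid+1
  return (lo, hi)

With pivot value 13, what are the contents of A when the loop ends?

lo=0 mid=0 hi=10
13=13: mid=1
8<13: swap(0,1), lo=1 mid=2 ⇒ 8 13 4 12 1 7 2 3 11 5 9
4<13: swap(1,2), lo=2 mid=3 ⇒ 8 4 13 12 1 7 2 3 11 5 9
12<13: swap(2,3), lo=3 mid=4 ⇒ 8 4 12 13 1 7 2 3 11 5 9
1<13: swap(3,4), lo=4 mid=5 ⇒ 8 4 12 1 13 7 2 3 11 5 9
7<13: swap(4,5), lo=5 mid=6 ⇒ 8 4 12 1 7 13 2 3 11 5 9
2<13: swap(5,6), lo=6 mid=7 ⇒ 8 4 12 1 7 2 13 3 11 5 9
3<13: swap(6,7), lo=7 mid=8 ⇒ 8 4 12 1 7 2 3 13 11 5 9
11<13: swap(7,8), lo=8 mid=9 ⇒ 8 4 12 1 7 2 3 11 13 5 9
5<13: swap(8,9), lo=9 mid=10 ⇒ 8 4 12 1 7 2 3 11 5 13 9
9<13: swap(9,10), lo=10 mid=11 ⇒ 8 4 12 1 7 2 3 11 5 9 13
done. lo=10 hi=10; A=8 4 12 1 7 2 3 11 5 9 13

8 4 12 1 7 2 3 11 5 9 13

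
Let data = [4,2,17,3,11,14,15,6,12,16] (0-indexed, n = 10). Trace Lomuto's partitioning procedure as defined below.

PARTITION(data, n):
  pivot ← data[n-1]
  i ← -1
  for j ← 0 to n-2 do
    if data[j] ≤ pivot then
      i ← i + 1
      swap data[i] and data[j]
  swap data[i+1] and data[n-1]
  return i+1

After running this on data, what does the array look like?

[4,2,3,11,14,15,6,12,16,17]

pivot=16, i=-1
j=0: 4≤16, i=0, swap(0,0) ⇒ [4,2,17,3,11,14,15,6,12,16]
j=1: 2≤16, i=1, swap(1,1) ⇒ [4,2,17,3,11,14,15,6,12,16]
j=2: 17>16, skip
j=3: 3≤16, i=2, swap(2,3) ⇒ [4,2,3,17,11,14,15,6,12,16]
j=4: 11≤16, i=3, swap(3,4) ⇒ [4,2,3,11,17,14,15,6,12,16]
j=5: 14≤16, i=4, swap(4,5) ⇒ [4,2,3,11,14,17,15,6,12,16]
j=6: 15≤16, i=5, swap(5,6) ⇒ [4,2,3,11,14,15,17,6,12,16]
j=7: 6≤16, i=6, swap(6,7) ⇒ [4,2,3,11,14,15,6,17,12,16]
j=8: 12≤16, i=7, swap(7,8) ⇒ [4,2,3,11,14,15,6,12,17,16]
swap(8,9) ⇒ [4,2,3,11,14,15,6,12,16,17]; return 8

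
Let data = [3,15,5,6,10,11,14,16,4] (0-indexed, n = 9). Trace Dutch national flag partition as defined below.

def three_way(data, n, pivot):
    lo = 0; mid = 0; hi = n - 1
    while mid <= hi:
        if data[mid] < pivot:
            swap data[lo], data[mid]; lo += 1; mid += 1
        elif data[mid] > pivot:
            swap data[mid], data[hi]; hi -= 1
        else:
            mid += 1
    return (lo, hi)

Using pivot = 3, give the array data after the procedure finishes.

lo=0 mid=0 hi=8
3=3: mid=1
15>3: swap(1,8), hi=7 ⇒ [3,4,5,6,10,11,14,16,15]
4>3: swap(1,7), hi=6 ⇒ [3,16,5,6,10,11,14,4,15]
16>3: swap(1,6), hi=5 ⇒ [3,14,5,6,10,11,16,4,15]
14>3: swap(1,5), hi=4 ⇒ [3,11,5,6,10,14,16,4,15]
11>3: swap(1,4), hi=3 ⇒ [3,10,5,6,11,14,16,4,15]
10>3: swap(1,3), hi=2 ⇒ [3,6,5,10,11,14,16,4,15]
6>3: swap(1,2), hi=1 ⇒ [3,5,6,10,11,14,16,4,15]
5>3: swap(1,1), hi=0 ⇒ [3,5,6,10,11,14,16,4,15]
done. lo=0 hi=0; data=[3,5,6,10,11,14,16,4,15]

[3,5,6,10,11,14,16,4,15]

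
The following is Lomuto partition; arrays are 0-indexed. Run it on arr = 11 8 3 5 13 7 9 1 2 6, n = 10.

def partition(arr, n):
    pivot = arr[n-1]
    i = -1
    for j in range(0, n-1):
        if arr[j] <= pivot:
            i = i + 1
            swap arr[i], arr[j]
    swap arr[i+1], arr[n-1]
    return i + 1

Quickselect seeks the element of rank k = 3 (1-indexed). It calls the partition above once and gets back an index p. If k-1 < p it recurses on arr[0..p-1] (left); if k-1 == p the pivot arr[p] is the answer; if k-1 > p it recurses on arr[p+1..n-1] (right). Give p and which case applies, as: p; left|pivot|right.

4; left

pivot = arr[9] = 6; i = -1
j=0: arr[0]=11 > 6 → no swap
j=1: arr[1]=8 > 6 → no swap
j=2: arr[2]=3 ≤ 6 → i=0, swap arr[0],arr[2] → 3 8 11 5 13 7 9 1 2 6
j=3: arr[3]=5 ≤ 6 → i=1, swap arr[1],arr[3] → 3 5 11 8 13 7 9 1 2 6
j=4: arr[4]=13 > 6 → no swap
j=5: arr[5]=7 > 6 → no swap
j=6: arr[6]=9 > 6 → no swap
j=7: arr[7]=1 ≤ 6 → i=2, swap arr[2],arr[7] → 3 5 1 8 13 7 9 11 2 6
j=8: arr[8]=2 ≤ 6 → i=3, swap arr[3],arr[8] → 3 5 1 2 13 7 9 11 8 6
final swap arr[4],arr[9] → 3 5 1 2 6 7 9 11 8 13; return 4
p = 4; k-1 = 2 < 4 ⇒ left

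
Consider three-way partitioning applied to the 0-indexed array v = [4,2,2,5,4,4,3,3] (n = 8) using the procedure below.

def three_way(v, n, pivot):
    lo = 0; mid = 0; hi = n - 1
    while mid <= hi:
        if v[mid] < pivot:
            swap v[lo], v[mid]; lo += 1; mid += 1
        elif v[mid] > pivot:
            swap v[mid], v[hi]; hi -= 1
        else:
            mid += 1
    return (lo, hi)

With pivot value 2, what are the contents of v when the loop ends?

[2,2,5,4,4,3,3,4]

pivot = 2; lo=0, mid=0, hi=7
v[mid]=4>2: swap v[0],v[7]; hi=6 → [3,2,2,5,4,4,3,4]
v[mid]=3>2: swap v[0],v[6]; hi=5 → [3,2,2,5,4,4,3,4]
v[mid]=3>2: swap v[0],v[5]; hi=4 → [4,2,2,5,4,3,3,4]
v[mid]=4>2: swap v[0],v[4]; hi=3 → [4,2,2,5,4,3,3,4]
v[mid]=4>2: swap v[0],v[3]; hi=2 → [5,2,2,4,4,3,3,4]
v[mid]=5>2: swap v[0],v[2]; hi=1 → [2,2,5,4,4,3,3,4]
v[mid]=2=2: mid=1
v[mid]=2=2: mid=2
end: lo=0, hi=1; v = [2,2,5,4,4,3,3,4]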